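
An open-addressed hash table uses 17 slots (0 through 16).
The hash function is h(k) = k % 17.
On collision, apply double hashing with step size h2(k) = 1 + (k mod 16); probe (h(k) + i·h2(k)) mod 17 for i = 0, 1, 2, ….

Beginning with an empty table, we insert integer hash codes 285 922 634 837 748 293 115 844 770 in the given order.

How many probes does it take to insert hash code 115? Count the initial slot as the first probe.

4

Insert 285: h=13, slot 13 empty → index 13.
Insert 922: h=4, slot 4 empty → index 4.
Insert 634: h=5, slot 5 empty → index 5.
Insert 837: h=4, h2=6, slot 4 occupied → index 10.
Insert 748: h=0, slot 0 empty → index 0.
Insert 293: h=4, h2=6, slots 4,10 occupied → index 16.
Insert 115: h=13, h2=4, slots 13,0,4 occupied → index 8.
Insert 844: h=11, slot 11 empty → index 11.
Insert 770: h=5, h2=3, slots 5,8,11 occupied → index 14.
Table: [748, ∅, ∅, ∅, 922, 634, ∅, ∅, 115, ∅, 837, 844, ∅, 285, 770, ∅, 293]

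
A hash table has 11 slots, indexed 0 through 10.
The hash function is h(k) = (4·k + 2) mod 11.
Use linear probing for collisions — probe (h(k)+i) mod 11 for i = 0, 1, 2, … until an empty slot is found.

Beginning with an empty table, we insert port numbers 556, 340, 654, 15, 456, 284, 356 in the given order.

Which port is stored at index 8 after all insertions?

356

Insert 556: h=4, slot 4 empty → index 4.
Insert 340: h=9, slot 9 empty → index 9.
Insert 654: h=0, slot 0 empty → index 0.
Insert 15: h=7, slot 7 empty → index 7.
Insert 456: h=0, slot 0 occupied → index 1.
Insert 284: h=5, slot 5 empty → index 5.
Insert 356: h=7, slot 7 occupied → index 8.
Table: [654, 456, —, —, 556, 284, —, 15, 356, 340, —]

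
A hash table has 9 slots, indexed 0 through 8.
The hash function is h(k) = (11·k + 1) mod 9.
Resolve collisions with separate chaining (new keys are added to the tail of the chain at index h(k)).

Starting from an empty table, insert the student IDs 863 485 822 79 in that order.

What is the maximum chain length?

Insert 863: h=8, bucket 8 empty → new chain.
Insert 485: h=8, bucket 8 nonempty → append to chain.
Insert 822: h=7, bucket 7 empty → new chain.
Insert 79: h=6, bucket 6 empty → new chain.
Final buckets:
0: .
1: .
2: .
3: .
4: .
5: .
6: 79
7: 822
8: 863 -> 485

2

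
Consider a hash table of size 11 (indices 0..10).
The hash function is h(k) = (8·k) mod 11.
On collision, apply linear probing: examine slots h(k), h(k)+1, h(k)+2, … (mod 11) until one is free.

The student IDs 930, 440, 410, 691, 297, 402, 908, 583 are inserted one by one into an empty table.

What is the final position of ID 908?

930 hashes to 4; slot 4 is free => place at 4.
440 hashes to 0; slot 0 is free => place at 0.
410 hashes to 2; slot 2 is free => place at 2.
691 hashes to 6; slot 6 is free => place at 6.
297 hashes to 0; 0 taken => place at 1.
402 hashes to 4; 4 taken => place at 5.
908 hashes to 4; 4,5,6 taken => place at 7.
583 hashes to 0; 0,1,2 taken => place at 3.
Table: [440, 297, 410, 583, 930, 402, 691, 908, _, _, _]

7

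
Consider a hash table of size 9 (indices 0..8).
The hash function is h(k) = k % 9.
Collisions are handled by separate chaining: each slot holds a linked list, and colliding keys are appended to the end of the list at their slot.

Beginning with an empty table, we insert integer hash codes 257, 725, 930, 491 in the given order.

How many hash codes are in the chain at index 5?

Insert 257: h=5, bucket 5 empty → new chain.
Insert 725: h=5, bucket 5 nonempty → append to chain.
Insert 930: h=3, bucket 3 empty → new chain.
Insert 491: h=5, bucket 5 nonempty → append to chain.
Final buckets:
0: —
1: —
2: —
3: 930
4: —
5: 257 -> 725 -> 491
6: —
7: —
8: —

3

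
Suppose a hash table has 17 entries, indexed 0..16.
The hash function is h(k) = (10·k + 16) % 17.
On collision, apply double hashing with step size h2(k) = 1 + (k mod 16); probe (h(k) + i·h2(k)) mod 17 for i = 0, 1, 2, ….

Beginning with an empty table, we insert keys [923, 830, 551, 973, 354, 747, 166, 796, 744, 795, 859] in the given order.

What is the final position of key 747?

13

923 hashes to 15; slot 15 is free → place at 15.
830 hashes to 3; slot 3 is free → place at 3.
551 hashes to 1; slot 1 is free → place at 1.
973 hashes to 5; slot 5 is free → place at 5.
354 hashes to 3, h2=3; 3 taken → place at 6.
747 hashes to 6, h2=12; 6,1 taken → place at 13.
166 hashes to 10; slot 10 is free → place at 10.
796 hashes to 3, h2=13; 3 taken → place at 16.
744 hashes to 10, h2=9; 10 taken → place at 2.
795 hashes to 10, h2=12; 10,5 taken → place at 0.
859 hashes to 4; slot 4 is free → place at 4.
Table: [795, 551, 744, 830, 859, 973, 354, ., ., ., 166, ., ., 747, ., 923, 796]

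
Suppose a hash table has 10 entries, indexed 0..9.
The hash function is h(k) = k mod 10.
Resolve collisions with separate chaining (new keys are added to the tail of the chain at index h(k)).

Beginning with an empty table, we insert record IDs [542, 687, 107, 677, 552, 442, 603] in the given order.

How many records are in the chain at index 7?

542 → bucket 2
687 → bucket 7
107 → bucket 7 (collision)
677 → bucket 7 (collision)
552 → bucket 2 (collision)
442 → bucket 2 (collision)
603 → bucket 3
Final buckets:
0: ∅
1: ∅
2: 542 -> 552 -> 442
3: 603
4: ∅
5: ∅
6: ∅
7: 687 -> 107 -> 677
8: ∅
9: ∅

3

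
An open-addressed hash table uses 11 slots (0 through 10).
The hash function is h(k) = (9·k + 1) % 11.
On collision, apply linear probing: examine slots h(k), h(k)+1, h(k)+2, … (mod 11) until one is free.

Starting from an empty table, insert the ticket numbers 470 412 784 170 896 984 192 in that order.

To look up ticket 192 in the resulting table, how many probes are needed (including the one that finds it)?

7

470: h=7 → slot 7
412: h=2 → slot 2
784: h=6 → slot 6
170: h=2, probe 2,3 → slot 3
896: h=2, probe 2,3,4 → slot 4
984: h=2, probe 2,3,4,5 → slot 5
192: h=2, probe 2,3,4,5,6,7,8 → slot 8
Table: [_, _, 412, 170, 896, 984, 784, 470, 192, _, _]
Lookup 192: h=2, probe 2,3,4,5,6,7,8 → found at 8.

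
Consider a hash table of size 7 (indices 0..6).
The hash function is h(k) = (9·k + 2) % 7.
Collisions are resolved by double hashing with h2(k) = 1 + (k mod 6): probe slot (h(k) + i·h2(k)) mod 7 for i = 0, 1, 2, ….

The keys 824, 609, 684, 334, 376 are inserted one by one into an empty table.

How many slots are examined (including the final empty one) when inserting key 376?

Insert 824: h=5, slot 5 empty → index 5.
Insert 609: h=2, slot 2 empty → index 2.
Insert 684: h=5, h2=1, slot 5 occupied → index 6.
Insert 334: h=5, h2=5, slot 5 occupied → index 3.
Insert 376: h=5, h2=5, slots 5,3 occupied → index 1.
Table: [., 376, 609, 334, ., 824, 684]

3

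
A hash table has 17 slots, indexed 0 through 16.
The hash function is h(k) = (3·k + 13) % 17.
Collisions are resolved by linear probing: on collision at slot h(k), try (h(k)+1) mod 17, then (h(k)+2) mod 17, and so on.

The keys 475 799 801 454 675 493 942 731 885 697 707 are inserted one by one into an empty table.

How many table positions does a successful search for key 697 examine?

475 hashes to 10; slot 10 is free → place at 10.
799 hashes to 13; slot 13 is free → place at 13.
801 hashes to 2; slot 2 is free → place at 2.
454 hashes to 15; slot 15 is free → place at 15.
675 hashes to 15; 15 taken → place at 16.
493 hashes to 13; 13 taken → place at 14.
942 hashes to 0; slot 0 is free → place at 0.
731 hashes to 13; 13,14,15,16,0 taken → place at 1.
885 hashes to 16; 16,0,1,2 taken → place at 3.
697 hashes to 13; 13,14,15,16,0,1,2,3 taken → place at 4.
707 hashes to 9; slot 9 is free → place at 9.
Table: [942, 731, 801, 885, 697, —, —, —, —, 707, 475, —, —, 799, 493, 454, 675]
Lookup 697: h=13, probe 13,14,15,16,0,1,2,3,4 → found at 4.

9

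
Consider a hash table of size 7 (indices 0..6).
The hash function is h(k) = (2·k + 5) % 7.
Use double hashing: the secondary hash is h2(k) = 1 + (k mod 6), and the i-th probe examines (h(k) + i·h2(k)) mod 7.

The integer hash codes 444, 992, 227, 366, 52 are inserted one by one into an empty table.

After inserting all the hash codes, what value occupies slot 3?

444: h=4 -> slot 4
992: h=1 -> slot 1
227: h=4, h2=6, probe 4,3 -> slot 3
366: h=2 -> slot 2
52: h=4, h2=5, probe 4,2,0 -> slot 0
Table: [52, 992, 366, 227, 444, _, _]

227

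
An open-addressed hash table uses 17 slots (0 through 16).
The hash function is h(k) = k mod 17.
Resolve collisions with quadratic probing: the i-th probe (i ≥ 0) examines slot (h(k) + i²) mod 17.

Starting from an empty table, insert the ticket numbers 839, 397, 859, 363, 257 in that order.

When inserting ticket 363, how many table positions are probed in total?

3

839 hashes to 6; slot 6 is free → place at 6.
397 hashes to 6; 6 taken → place at 7.
859 hashes to 9; slot 9 is free → place at 9.
363 hashes to 6; 6,7 taken → place at 10.
257 hashes to 2; slot 2 is free → place at 2.
Table: [∅, ∅, 257, ∅, ∅, ∅, 839, 397, ∅, 859, 363, ∅, ∅, ∅, ∅, ∅, ∅]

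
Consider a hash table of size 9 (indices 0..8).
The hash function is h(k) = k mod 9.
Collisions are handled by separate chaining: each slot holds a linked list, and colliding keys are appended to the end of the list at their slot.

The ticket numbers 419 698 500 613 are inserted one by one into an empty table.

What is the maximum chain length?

3

419 -> bucket 5
698 -> bucket 5 (collision)
500 -> bucket 5 (collision)
613 -> bucket 1
Final buckets:
0: —
1: 613
2: —
3: —
4: —
5: 419 -> 698 -> 500
6: —
7: —
8: —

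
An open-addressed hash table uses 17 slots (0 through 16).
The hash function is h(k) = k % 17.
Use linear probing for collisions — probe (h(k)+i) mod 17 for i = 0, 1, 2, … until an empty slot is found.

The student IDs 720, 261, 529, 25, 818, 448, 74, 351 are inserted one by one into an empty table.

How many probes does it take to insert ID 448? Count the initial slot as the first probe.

720: h=6 → slot 6
261: h=6, probe 6,7 → slot 7
529: h=2 → slot 2
25: h=8 → slot 8
818: h=2, probe 2,3 → slot 3
448: h=6, probe 6,7,8,9 → slot 9
74: h=6, probe 6,7,8,9,10 → slot 10
351: h=11 → slot 11
Table: [-, -, 529, 818, -, -, 720, 261, 25, 448, 74, 351, -, -, -, -, -]

4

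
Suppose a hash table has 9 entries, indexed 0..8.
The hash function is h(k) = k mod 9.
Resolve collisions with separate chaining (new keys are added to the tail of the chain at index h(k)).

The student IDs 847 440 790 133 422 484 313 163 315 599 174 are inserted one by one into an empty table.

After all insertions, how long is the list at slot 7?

4

Insert 847: h=1, bucket 1 empty -> new chain.
Insert 440: h=8, bucket 8 empty -> new chain.
Insert 790: h=7, bucket 7 empty -> new chain.
Insert 133: h=7, bucket 7 nonempty -> append to chain.
Insert 422: h=8, bucket 8 nonempty -> append to chain.
Insert 484: h=7, bucket 7 nonempty -> append to chain.
Insert 313: h=7, bucket 7 nonempty -> append to chain.
Insert 163: h=1, bucket 1 nonempty -> append to chain.
Insert 315: h=0, bucket 0 empty -> new chain.
Insert 599: h=5, bucket 5 empty -> new chain.
Insert 174: h=3, bucket 3 empty -> new chain.
Final buckets:
0: 315
1: 847 -> 163
2: _
3: 174
4: _
5: 599
6: _
7: 790 -> 133 -> 484 -> 313
8: 440 -> 422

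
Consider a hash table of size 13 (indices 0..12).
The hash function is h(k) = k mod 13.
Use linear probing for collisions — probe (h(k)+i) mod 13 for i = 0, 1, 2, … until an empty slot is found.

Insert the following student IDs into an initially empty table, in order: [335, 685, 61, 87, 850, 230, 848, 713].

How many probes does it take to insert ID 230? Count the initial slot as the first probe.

5

Insert 335: h=10, slot 10 empty → index 10.
Insert 685: h=9, slot 9 empty → index 9.
Insert 61: h=9, slots 9,10 occupied → index 11.
Insert 87: h=9, slots 9,10,11 occupied → index 12.
Insert 850: h=5, slot 5 empty → index 5.
Insert 230: h=9, slots 9,10,11,12 occupied → index 0.
Insert 848: h=3, slot 3 empty → index 3.
Insert 713: h=11, slots 11,12,0 occupied → index 1.
Table: [230, 713, -, 848, -, 850, -, -, -, 685, 335, 61, 87]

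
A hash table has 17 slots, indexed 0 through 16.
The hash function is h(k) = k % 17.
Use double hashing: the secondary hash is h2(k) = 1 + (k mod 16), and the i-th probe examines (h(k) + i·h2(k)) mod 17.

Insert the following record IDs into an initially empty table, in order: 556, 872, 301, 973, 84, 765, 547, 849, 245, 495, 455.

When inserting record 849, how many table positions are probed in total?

2

Insert 556: h=12, slot 12 empty → index 12.
Insert 872: h=5, slot 5 empty → index 5.
Insert 301: h=12, h2=14, slot 12 occupied → index 9.
Insert 973: h=4, slot 4 empty → index 4.
Insert 84: h=16, slot 16 empty → index 16.
Insert 765: h=0, slot 0 empty → index 0.
Insert 547: h=3, slot 3 empty → index 3.
Insert 849: h=16, h2=2, slot 16 occupied → index 1.
Insert 245: h=7, slot 7 empty → index 7.
Insert 495: h=2, slot 2 empty → index 2.
Insert 455: h=13, slot 13 empty → index 13.
Table: [765, 849, 495, 547, 973, 872, _, 245, _, 301, _, _, 556, 455, _, _, 84]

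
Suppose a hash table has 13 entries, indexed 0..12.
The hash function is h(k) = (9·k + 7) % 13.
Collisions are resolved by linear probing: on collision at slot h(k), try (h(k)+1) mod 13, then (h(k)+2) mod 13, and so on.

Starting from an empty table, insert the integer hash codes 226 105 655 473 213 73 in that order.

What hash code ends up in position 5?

73

226: h=0 → slot 0
105: h=3 → slot 3
655: h=0, probe 0,1 → slot 1
473: h=0, probe 0,1,2 → slot 2
213: h=0, probe 0,1,2,3,4 → slot 4
73: h=1, probe 1,2,3,4,5 → slot 5
Table: [226, 655, 473, 105, 213, 73, —, —, —, —, —, —, —]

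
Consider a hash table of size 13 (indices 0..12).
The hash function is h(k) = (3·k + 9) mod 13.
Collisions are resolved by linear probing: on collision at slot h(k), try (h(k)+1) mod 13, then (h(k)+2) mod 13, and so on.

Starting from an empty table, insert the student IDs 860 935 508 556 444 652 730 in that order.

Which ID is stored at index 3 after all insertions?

444

Insert 860: h=2, slot 2 empty → index 2.
Insert 935: h=6, slot 6 empty → index 6.
Insert 508: h=12, slot 12 empty → index 12.
Insert 556: h=0, slot 0 empty → index 0.
Insert 444: h=2, slot 2 occupied → index 3.
Insert 652: h=2, slots 2,3 occupied → index 4.
Insert 730: h=2, slots 2,3,4 occupied → index 5.
Table: [556, ., 860, 444, 652, 730, 935, ., ., ., ., ., 508]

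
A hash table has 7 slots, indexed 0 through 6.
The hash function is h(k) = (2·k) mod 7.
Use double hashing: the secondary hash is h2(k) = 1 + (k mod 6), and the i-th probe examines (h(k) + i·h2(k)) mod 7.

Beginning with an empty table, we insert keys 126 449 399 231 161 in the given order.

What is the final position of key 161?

6

Insert 126: h=0, slot 0 empty -> index 0.
Insert 449: h=2, slot 2 empty -> index 2.
Insert 399: h=0, h2=4, slot 0 occupied -> index 4.
Insert 231: h=0, h2=4, slots 0,4 occupied -> index 1.
Insert 161: h=0, h2=6, slot 0 occupied -> index 6.
Table: [126, 231, 449, —, 399, —, 161]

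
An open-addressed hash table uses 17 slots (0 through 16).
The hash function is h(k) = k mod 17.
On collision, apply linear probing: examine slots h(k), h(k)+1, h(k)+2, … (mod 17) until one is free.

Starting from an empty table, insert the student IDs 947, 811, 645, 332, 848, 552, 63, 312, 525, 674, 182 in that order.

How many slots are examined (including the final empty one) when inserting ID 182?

947 hashes to 12; slot 12 is free -> place at 12.
811 hashes to 12; 12 taken -> place at 13.
645 hashes to 16; slot 16 is free -> place at 16.
332 hashes to 9; slot 9 is free -> place at 9.
848 hashes to 15; slot 15 is free -> place at 15.
552 hashes to 8; slot 8 is free -> place at 8.
63 hashes to 12; 12,13 taken -> place at 14.
312 hashes to 6; slot 6 is free -> place at 6.
525 hashes to 15; 15,16 taken -> place at 0.
674 hashes to 11; slot 11 is free -> place at 11.
182 hashes to 12; 12,13,14,15,16,0 taken -> place at 1.
Table: [525, 182, ∅, ∅, ∅, ∅, 312, ∅, 552, 332, ∅, 674, 947, 811, 63, 848, 645]

7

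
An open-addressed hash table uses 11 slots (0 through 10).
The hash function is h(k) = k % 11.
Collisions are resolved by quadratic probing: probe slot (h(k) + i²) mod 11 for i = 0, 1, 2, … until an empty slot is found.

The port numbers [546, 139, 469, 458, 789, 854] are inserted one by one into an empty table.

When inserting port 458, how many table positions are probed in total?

4

546: h=7 → slot 7
139: h=7, probe 7,8 → slot 8
469: h=7, probe 7,8,0 → slot 0
458: h=7, probe 7,8,0,5 → slot 5
789: h=8, probe 8,9 → slot 9
854: h=7, probe 7,8,0,5,1 → slot 1
Table: [469, 854, ∅, ∅, ∅, 458, ∅, 546, 139, 789, ∅]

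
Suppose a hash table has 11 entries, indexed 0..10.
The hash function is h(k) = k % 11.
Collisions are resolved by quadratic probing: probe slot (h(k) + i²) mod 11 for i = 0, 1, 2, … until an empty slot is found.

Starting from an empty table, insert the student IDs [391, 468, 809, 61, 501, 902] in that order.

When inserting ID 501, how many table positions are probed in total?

391 hashes to 6; slot 6 is free → place at 6.
468 hashes to 6; 6 taken → place at 7.
809 hashes to 6; 6,7 taken → place at 10.
61 hashes to 6; 6,7,10 taken → place at 4.
501 hashes to 6; 6,7,10,4 taken → place at 0.
902 hashes to 0; 0 taken → place at 1.
Table: [501, 902, ., ., 61, ., 391, 468, ., ., 809]

5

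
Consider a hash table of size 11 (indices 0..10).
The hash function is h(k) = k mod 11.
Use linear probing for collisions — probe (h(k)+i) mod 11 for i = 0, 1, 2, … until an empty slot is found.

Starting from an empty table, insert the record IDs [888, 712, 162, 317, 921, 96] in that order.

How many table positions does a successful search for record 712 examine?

2

888: h=8 → slot 8
712: h=8, probe 8,9 → slot 9
162: h=8, probe 8,9,10 → slot 10
317: h=9, probe 9,10,0 → slot 0
921: h=8, probe 8,9,10,0,1 → slot 1
96: h=8, probe 8,9,10,0,1,2 → slot 2
Table: [317, 921, 96, -, -, -, -, -, 888, 712, 162]
Lookup 712: h=8, probe 8,9 → found at 9.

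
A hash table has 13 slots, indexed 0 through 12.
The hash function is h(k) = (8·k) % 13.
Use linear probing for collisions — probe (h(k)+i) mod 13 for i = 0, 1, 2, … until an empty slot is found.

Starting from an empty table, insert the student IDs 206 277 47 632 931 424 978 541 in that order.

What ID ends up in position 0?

632

Insert 206: h=10, slot 10 empty → index 10.
Insert 277: h=6, slot 6 empty → index 6.
Insert 47: h=12, slot 12 empty → index 12.
Insert 632: h=12, slot 12 occupied → index 0.
Insert 931: h=12, slots 12,0 occupied → index 1.
Insert 424: h=12, slots 12,0,1 occupied → index 2.
Insert 978: h=11, slot 11 empty → index 11.
Insert 541: h=12, slots 12,0,1,2 occupied → index 3.
Table: [632, 931, 424, 541, ∅, ∅, 277, ∅, ∅, ∅, 206, 978, 47]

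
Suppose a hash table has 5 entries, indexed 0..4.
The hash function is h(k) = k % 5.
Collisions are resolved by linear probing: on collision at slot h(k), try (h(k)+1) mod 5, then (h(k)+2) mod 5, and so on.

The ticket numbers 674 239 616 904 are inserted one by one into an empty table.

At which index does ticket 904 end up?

2

Insert 674: h=4, slot 4 empty -> index 4.
Insert 239: h=4, slot 4 occupied -> index 0.
Insert 616: h=1, slot 1 empty -> index 1.
Insert 904: h=4, slots 4,0,1 occupied -> index 2.
Table: [239, 616, 904, ∅, 674]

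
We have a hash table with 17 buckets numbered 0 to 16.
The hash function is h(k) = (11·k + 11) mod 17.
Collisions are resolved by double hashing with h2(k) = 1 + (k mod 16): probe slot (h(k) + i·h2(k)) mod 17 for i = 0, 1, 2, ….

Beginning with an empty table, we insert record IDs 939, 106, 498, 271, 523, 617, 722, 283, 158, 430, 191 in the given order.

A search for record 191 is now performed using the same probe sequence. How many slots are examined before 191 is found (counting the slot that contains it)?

3

939: h=4 -> slot 4
106: h=4, h2=11, probe 4,15 -> slot 15
498: h=15, h2=3, probe 15,1 -> slot 1
271: h=0 -> slot 0
523: h=1, h2=12, probe 1,13 -> slot 13
617: h=15, h2=10, probe 15,8 -> slot 8
722: h=14 -> slot 14
283: h=13, h2=12, probe 13,8,3 -> slot 3
158: h=15, h2=15, probe 15,13,11 -> slot 11
430: h=15, h2=15, probe 15,13,11,9 -> slot 9
191: h=4, h2=16, probe 4,3,2 -> slot 2
Table: [271, 498, 191, 283, 939, ., ., ., 617, 430, ., 158, ., 523, 722, 106, .]
Lookup 191: h=4, h2=16, probe 4,3,2 → found at 2.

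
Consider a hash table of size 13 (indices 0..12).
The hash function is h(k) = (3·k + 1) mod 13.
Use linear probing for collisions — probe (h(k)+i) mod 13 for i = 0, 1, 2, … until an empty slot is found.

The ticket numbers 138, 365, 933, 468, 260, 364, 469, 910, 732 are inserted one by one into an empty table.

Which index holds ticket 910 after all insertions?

138: h=12 → slot 12
365: h=4 → slot 4
933: h=5 → slot 5
468: h=1 → slot 1
260: h=1, probe 1,2 → slot 2
364: h=1, probe 1,2,3 → slot 3
469: h=4, probe 4,5,6 → slot 6
910: h=1, probe 1,2,3,4,5,6,7 → slot 7
732: h=0 → slot 0
Table: [732, 468, 260, 364, 365, 933, 469, 910, -, -, -, -, 138]

7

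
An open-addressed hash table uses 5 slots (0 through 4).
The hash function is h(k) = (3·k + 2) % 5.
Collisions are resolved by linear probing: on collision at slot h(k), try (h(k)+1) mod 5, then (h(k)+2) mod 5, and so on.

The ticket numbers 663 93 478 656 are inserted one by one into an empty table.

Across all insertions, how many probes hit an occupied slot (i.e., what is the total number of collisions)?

3

663: h=1 -> slot 1
93: h=1, probe 1,2 -> slot 2
478: h=1, probe 1,2,3 -> slot 3
656: h=0 -> slot 0
Table: [656, 663, 93, 478, —]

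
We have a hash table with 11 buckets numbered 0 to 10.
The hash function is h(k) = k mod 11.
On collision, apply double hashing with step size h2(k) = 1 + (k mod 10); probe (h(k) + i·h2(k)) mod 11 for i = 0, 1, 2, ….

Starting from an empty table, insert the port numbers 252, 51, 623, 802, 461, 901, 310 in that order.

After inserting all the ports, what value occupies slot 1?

252 hashes to 10; slot 10 is free => place at 10.
51 hashes to 7; slot 7 is free => place at 7.
623 hashes to 7, h2=4; 7 taken => place at 0.
802 hashes to 10, h2=3; 10 taken => place at 2.
461 hashes to 10, h2=2; 10 taken => place at 1.
901 hashes to 10, h2=2; 10,1 taken => place at 3.
310 hashes to 2, h2=1; 2,3 taken => place at 4.
Table: [623, 461, 802, 901, 310, ∅, ∅, 51, ∅, ∅, 252]

461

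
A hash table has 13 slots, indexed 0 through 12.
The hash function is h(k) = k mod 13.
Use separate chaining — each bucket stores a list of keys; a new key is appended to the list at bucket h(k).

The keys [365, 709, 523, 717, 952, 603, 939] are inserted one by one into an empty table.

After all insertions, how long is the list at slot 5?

1

Insert 365: h=1, bucket 1 empty -> new chain.
Insert 709: h=7, bucket 7 empty -> new chain.
Insert 523: h=3, bucket 3 empty -> new chain.
Insert 717: h=2, bucket 2 empty -> new chain.
Insert 952: h=3, bucket 3 nonempty -> append to chain.
Insert 603: h=5, bucket 5 empty -> new chain.
Insert 939: h=3, bucket 3 nonempty -> append to chain.
Final buckets:
0: -
1: 365
2: 717
3: 523 -> 952 -> 939
4: -
5: 603
6: -
7: 709
8: -
9: -
10: -
11: -
12: -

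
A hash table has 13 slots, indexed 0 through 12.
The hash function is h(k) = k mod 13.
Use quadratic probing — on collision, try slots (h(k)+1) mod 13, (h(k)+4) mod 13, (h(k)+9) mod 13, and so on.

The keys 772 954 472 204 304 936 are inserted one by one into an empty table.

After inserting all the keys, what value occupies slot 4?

772 hashes to 5; slot 5 is free -> place at 5.
954 hashes to 5; 5 taken -> place at 6.
472 hashes to 4; slot 4 is free -> place at 4.
204 hashes to 9; slot 9 is free -> place at 9.
304 hashes to 5; 5,6,9 taken -> place at 1.
936 hashes to 0; slot 0 is free -> place at 0.
Table: [936, 304, ., ., 472, 772, 954, ., ., 204, ., ., .]

472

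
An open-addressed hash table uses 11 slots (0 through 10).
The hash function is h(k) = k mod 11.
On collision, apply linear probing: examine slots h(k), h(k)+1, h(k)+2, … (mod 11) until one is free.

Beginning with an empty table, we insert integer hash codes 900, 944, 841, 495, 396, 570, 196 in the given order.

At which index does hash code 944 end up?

900 hashes to 9; slot 9 is free -> place at 9.
944 hashes to 9; 9 taken -> place at 10.
841 hashes to 5; slot 5 is free -> place at 5.
495 hashes to 0; slot 0 is free -> place at 0.
396 hashes to 0; 0 taken -> place at 1.
570 hashes to 9; 9,10,0,1 taken -> place at 2.
196 hashes to 9; 9,10,0,1,2 taken -> place at 3.
Table: [495, 396, 570, 196, —, 841, —, —, —, 900, 944]

10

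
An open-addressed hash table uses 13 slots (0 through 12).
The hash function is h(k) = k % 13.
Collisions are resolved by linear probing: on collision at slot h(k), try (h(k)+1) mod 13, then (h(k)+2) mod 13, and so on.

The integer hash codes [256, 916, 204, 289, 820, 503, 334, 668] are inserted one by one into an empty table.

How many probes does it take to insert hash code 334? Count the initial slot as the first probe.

Insert 256: h=9, slot 9 empty → index 9.
Insert 916: h=6, slot 6 empty → index 6.
Insert 204: h=9, slot 9 occupied → index 10.
Insert 289: h=3, slot 3 empty → index 3.
Insert 820: h=1, slot 1 empty → index 1.
Insert 503: h=9, slots 9,10 occupied → index 11.
Insert 334: h=9, slots 9,10,11 occupied → index 12.
Insert 668: h=5, slot 5 empty → index 5.
Table: [—, 820, —, 289, —, 668, 916, —, —, 256, 204, 503, 334]

4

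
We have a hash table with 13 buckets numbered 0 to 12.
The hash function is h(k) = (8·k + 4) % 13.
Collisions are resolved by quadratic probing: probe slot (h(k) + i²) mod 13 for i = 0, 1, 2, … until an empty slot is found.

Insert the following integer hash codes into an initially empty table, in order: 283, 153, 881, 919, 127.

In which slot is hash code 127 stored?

283: h=6 -> slot 6
153: h=6, probe 6,7 -> slot 7
881: h=6, probe 6,7,10 -> slot 10
919: h=11 -> slot 11
127: h=6, probe 6,7,10,2 -> slot 2
Table: [—, —, 127, —, —, —, 283, 153, —, —, 881, 919, —]

2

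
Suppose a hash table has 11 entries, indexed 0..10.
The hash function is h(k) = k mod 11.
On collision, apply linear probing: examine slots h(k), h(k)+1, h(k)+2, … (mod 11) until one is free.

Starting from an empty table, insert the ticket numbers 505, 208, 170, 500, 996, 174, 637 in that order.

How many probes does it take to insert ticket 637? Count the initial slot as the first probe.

505: h=10 -> slot 10
208: h=10, probe 10,0 -> slot 0
170: h=5 -> slot 5
500: h=5, probe 5,6 -> slot 6
996: h=6, probe 6,7 -> slot 7
174: h=9 -> slot 9
637: h=10, probe 10,0,1 -> slot 1
Table: [208, 637, ., ., ., 170, 500, 996, ., 174, 505]

3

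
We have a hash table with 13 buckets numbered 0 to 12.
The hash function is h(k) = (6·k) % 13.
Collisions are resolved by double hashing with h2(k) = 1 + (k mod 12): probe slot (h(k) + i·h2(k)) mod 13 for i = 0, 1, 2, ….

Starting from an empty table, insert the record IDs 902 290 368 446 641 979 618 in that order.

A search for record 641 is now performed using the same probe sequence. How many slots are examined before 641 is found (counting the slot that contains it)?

902: h=4 => slot 4
290: h=11 => slot 11
368: h=11, h2=9, probe 11,7 => slot 7
446: h=11, h2=3, probe 11,1 => slot 1
641: h=11, h2=6, probe 11,4,10 => slot 10
979: h=11, h2=8, probe 11,6 => slot 6
618: h=3 => slot 3
Table: [., 446, ., 618, 902, ., 979, 368, ., ., 641, 290, .]
Lookup 641: h=11, h2=6, probe 11,4,10 → found at 10.

3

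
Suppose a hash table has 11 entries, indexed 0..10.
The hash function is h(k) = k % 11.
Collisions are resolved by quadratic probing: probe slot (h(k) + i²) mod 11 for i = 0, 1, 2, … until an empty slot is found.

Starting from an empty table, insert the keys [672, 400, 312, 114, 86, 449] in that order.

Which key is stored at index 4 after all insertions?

Insert 672: h=1, slot 1 empty → index 1.
Insert 400: h=4, slot 4 empty → index 4.
Insert 312: h=4, slot 4 occupied → index 5.
Insert 114: h=4, slots 4,5 occupied → index 8.
Insert 86: h=9, slot 9 empty → index 9.
Insert 449: h=9, slot 9 occupied → index 10.
Table: [_, 672, _, _, 400, 312, _, _, 114, 86, 449]

400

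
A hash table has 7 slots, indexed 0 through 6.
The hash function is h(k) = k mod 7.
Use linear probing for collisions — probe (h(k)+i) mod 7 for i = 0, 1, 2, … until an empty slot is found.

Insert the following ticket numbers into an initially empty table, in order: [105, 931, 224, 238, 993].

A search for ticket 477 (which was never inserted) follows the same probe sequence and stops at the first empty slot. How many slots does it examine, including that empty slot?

4

105 hashes to 0; slot 0 is free → place at 0.
931 hashes to 0; 0 taken → place at 1.
224 hashes to 0; 0,1 taken → place at 2.
238 hashes to 0; 0,1,2 taken → place at 3.
993 hashes to 6; slot 6 is free → place at 6.
Table: [105, 931, 224, 238, —, —, 993]
Lookup 477: h=1, probe 1,2,3,4 → slot 4 empty, not found.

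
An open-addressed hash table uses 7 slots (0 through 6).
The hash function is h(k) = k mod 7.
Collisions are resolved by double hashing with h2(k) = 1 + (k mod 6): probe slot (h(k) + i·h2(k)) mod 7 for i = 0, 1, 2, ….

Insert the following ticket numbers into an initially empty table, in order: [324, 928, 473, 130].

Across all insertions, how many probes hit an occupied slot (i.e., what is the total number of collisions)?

3

Insert 324: h=2, slot 2 empty → index 2.
Insert 928: h=4, slot 4 empty → index 4.
Insert 473: h=4, h2=6, slot 4 occupied → index 3.
Insert 130: h=4, h2=5, slots 4,2 occupied → index 0.
Table: [130, ., 324, 473, 928, ., .]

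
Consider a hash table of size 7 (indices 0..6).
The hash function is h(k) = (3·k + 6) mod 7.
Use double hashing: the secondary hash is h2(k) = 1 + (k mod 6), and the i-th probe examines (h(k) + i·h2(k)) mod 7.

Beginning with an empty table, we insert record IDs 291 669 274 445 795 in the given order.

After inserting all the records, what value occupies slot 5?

291 hashes to 4; slot 4 is free => place at 4.
669 hashes to 4, h2=4; 4 taken => place at 1.
274 hashes to 2; slot 2 is free => place at 2.
445 hashes to 4, h2=2; 4 taken => place at 6.
795 hashes to 4, h2=4; 4,1 taken => place at 5.
Table: [_, 669, 274, _, 291, 795, 445]

795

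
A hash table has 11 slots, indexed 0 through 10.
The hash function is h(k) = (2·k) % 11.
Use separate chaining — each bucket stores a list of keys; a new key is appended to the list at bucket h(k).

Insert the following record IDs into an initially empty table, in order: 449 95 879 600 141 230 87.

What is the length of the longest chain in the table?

3

449 → bucket 7
95 → bucket 3
879 → bucket 9
600 → bucket 1
141 → bucket 7 (collision)
230 → bucket 9 (collision)
87 → bucket 9 (collision)
Final buckets:
0: _
1: 600
2: _
3: 95
4: _
5: _
6: _
7: 449 -> 141
8: _
9: 879 -> 230 -> 87
10: _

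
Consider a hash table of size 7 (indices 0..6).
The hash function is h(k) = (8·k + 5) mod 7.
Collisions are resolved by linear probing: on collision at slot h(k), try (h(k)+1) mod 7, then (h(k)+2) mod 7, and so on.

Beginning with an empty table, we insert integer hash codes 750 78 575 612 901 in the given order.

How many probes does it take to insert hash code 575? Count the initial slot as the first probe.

3

750 hashes to 6; slot 6 is free -> place at 6.
78 hashes to 6; 6 taken -> place at 0.
575 hashes to 6; 6,0 taken -> place at 1.
612 hashes to 1; 1 taken -> place at 2.
901 hashes to 3; slot 3 is free -> place at 3.
Table: [78, 575, 612, 901, -, -, 750]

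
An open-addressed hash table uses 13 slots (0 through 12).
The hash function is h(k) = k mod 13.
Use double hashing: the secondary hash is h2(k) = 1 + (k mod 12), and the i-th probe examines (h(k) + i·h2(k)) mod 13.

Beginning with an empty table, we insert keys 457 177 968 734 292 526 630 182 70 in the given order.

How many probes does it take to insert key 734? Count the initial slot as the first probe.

2

457 hashes to 2; slot 2 is free => place at 2.
177 hashes to 8; slot 8 is free => place at 8.
968 hashes to 6; slot 6 is free => place at 6.
734 hashes to 6, h2=3; 6 taken => place at 9.
292 hashes to 6, h2=5; 6 taken => place at 11.
526 hashes to 6, h2=11; 6 taken => place at 4.
630 hashes to 6, h2=7; 6 taken => place at 0.
182 hashes to 0, h2=3; 0 taken => place at 3.
70 hashes to 5; slot 5 is free => place at 5.
Table: [630, —, 457, 182, 526, 70, 968, —, 177, 734, —, 292, —]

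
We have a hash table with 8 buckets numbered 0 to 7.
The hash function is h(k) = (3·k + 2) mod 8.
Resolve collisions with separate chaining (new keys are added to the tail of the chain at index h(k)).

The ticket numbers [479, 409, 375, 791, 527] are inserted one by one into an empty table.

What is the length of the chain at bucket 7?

Insert 479: h=7, bucket 7 empty -> new chain.
Insert 409: h=5, bucket 5 empty -> new chain.
Insert 375: h=7, bucket 7 nonempty -> append to chain.
Insert 791: h=7, bucket 7 nonempty -> append to chain.
Insert 527: h=7, bucket 7 nonempty -> append to chain.
Final buckets:
0: .
1: .
2: .
3: .
4: .
5: 409
6: .
7: 479 -> 375 -> 791 -> 527

4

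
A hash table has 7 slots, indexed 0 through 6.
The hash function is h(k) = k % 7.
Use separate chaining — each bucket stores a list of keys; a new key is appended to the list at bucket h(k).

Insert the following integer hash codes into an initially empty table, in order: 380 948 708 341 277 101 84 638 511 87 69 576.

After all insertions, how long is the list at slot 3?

Insert 380: h=2, bucket 2 empty -> new chain.
Insert 948: h=3, bucket 3 empty -> new chain.
Insert 708: h=1, bucket 1 empty -> new chain.
Insert 341: h=5, bucket 5 empty -> new chain.
Insert 277: h=4, bucket 4 empty -> new chain.
Insert 101: h=3, bucket 3 nonempty -> append to chain.
Insert 84: h=0, bucket 0 empty -> new chain.
Insert 638: h=1, bucket 1 nonempty -> append to chain.
Insert 511: h=0, bucket 0 nonempty -> append to chain.
Insert 87: h=3, bucket 3 nonempty -> append to chain.
Insert 69: h=6, bucket 6 empty -> new chain.
Insert 576: h=2, bucket 2 nonempty -> append to chain.
Final buckets:
0: 84 -> 511
1: 708 -> 638
2: 380 -> 576
3: 948 -> 101 -> 87
4: 277
5: 341
6: 69

3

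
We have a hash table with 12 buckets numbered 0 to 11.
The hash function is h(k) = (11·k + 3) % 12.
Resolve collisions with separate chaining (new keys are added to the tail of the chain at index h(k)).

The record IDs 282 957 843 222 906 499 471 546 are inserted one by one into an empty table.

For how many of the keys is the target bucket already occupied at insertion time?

Insert 282: h=9, bucket 9 empty → new chain.
Insert 957: h=6, bucket 6 empty → new chain.
Insert 843: h=0, bucket 0 empty → new chain.
Insert 222: h=9, bucket 9 nonempty → append to chain.
Insert 906: h=9, bucket 9 nonempty → append to chain.
Insert 499: h=8, bucket 8 empty → new chain.
Insert 471: h=0, bucket 0 nonempty → append to chain.
Insert 546: h=9, bucket 9 nonempty → append to chain.
Final buckets:
0: 843 -> 471
1: .
2: .
3: .
4: .
5: .
6: 957
7: .
8: 499
9: 282 -> 222 -> 906 -> 546
10: .
11: .

4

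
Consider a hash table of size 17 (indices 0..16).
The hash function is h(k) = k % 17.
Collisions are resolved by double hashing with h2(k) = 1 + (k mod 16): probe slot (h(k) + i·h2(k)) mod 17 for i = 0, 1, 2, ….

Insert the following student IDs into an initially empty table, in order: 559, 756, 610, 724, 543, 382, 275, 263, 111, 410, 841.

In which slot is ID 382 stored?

6

559 hashes to 15; slot 15 is free → place at 15.
756 hashes to 8; slot 8 is free → place at 8.
610 hashes to 15, h2=3; 15 taken → place at 1.
724 hashes to 10; slot 10 is free → place at 10.
543 hashes to 16; slot 16 is free → place at 16.
382 hashes to 8, h2=15; 8 taken → place at 6.
275 hashes to 3; slot 3 is free → place at 3.
263 hashes to 8, h2=8; 8,16 taken → place at 7.
111 hashes to 9; slot 9 is free → place at 9.
410 hashes to 2; slot 2 is free → place at 2.
841 hashes to 8, h2=10; 8,1 taken → place at 11.
Table: [_, 610, 410, 275, _, _, 382, 263, 756, 111, 724, 841, _, _, _, 559, 543]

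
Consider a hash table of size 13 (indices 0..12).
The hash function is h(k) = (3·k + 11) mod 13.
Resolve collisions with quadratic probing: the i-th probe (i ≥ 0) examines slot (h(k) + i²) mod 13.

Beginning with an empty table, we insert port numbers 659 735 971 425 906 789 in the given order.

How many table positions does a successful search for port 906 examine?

Insert 659: h=12, slot 12 empty => index 12.
Insert 735: h=6, slot 6 empty => index 6.
Insert 971: h=12, slot 12 occupied => index 0.
Insert 425: h=12, slots 12,0 occupied => index 3.
Insert 906: h=12, slots 12,0,3 occupied => index 8.
Insert 789: h=12, slots 12,0,3,8 occupied => index 2.
Table: [971, —, 789, 425, —, —, 735, —, 906, —, —, —, 659]
Lookup 906: h=12, probe 12,0,3,8 → found at 8.

4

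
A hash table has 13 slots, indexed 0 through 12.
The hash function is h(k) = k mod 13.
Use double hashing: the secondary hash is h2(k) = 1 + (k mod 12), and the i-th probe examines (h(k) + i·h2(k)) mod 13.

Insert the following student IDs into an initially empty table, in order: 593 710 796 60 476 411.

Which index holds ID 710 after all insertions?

593 hashes to 8; slot 8 is free → place at 8.
710 hashes to 8, h2=3; 8 taken → place at 11.
796 hashes to 3; slot 3 is free → place at 3.
60 hashes to 8, h2=1; 8 taken → place at 9.
476 hashes to 8, h2=9; 8 taken → place at 4.
411 hashes to 8, h2=4; 8 taken → place at 12.
Table: [_, _, _, 796, 476, _, _, _, 593, 60, _, 710, 411]

11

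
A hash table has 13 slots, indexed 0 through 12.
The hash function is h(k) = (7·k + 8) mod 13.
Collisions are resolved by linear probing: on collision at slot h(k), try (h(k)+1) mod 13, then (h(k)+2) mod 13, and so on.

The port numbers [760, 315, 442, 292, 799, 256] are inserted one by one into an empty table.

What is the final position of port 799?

760 hashes to 11; slot 11 is free → place at 11.
315 hashes to 3; slot 3 is free → place at 3.
442 hashes to 8; slot 8 is free → place at 8.
292 hashes to 11; 11 taken → place at 12.
799 hashes to 11; 11,12 taken → place at 0.
256 hashes to 6; slot 6 is free → place at 6.
Table: [799, ∅, ∅, 315, ∅, ∅, 256, ∅, 442, ∅, ∅, 760, 292]

0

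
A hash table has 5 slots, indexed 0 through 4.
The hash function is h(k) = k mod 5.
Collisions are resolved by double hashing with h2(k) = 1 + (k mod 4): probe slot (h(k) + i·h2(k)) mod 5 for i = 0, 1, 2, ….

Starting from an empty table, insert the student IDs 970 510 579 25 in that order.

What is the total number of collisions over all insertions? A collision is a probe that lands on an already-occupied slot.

2

Insert 970: h=0, slot 0 empty => index 0.
Insert 510: h=0, h2=3, slot 0 occupied => index 3.
Insert 579: h=4, slot 4 empty => index 4.
Insert 25: h=0, h2=2, slot 0 occupied => index 2.
Table: [970, ∅, 25, 510, 579]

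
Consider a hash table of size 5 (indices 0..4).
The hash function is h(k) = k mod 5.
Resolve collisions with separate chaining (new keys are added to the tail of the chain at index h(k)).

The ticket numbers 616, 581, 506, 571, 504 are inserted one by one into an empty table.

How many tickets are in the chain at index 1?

Insert 616: h=1, bucket 1 empty -> new chain.
Insert 581: h=1, bucket 1 nonempty -> append to chain.
Insert 506: h=1, bucket 1 nonempty -> append to chain.
Insert 571: h=1, bucket 1 nonempty -> append to chain.
Insert 504: h=4, bucket 4 empty -> new chain.
Final buckets:
0: —
1: 616 -> 581 -> 506 -> 571
2: —
3: —
4: 504

4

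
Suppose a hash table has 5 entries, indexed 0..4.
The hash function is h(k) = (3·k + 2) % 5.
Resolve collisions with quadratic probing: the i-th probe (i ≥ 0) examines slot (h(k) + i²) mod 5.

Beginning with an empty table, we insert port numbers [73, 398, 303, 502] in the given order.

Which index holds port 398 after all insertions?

2

73 hashes to 1; slot 1 is free -> place at 1.
398 hashes to 1; 1 taken -> place at 2.
303 hashes to 1; 1,2 taken -> place at 0.
502 hashes to 3; slot 3 is free -> place at 3.
Table: [303, 73, 398, 502, _]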